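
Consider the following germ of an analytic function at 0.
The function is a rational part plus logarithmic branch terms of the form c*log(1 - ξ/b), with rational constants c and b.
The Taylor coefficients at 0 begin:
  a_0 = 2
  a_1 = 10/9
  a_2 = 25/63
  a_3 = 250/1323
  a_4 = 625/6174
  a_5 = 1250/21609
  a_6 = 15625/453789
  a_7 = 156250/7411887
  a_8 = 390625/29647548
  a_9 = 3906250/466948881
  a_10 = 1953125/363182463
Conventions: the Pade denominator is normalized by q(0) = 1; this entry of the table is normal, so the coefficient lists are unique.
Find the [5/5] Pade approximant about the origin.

Taylor coefficients needed (read off): a_0 = 2, a_1 = 10/9, a_2 = 25/63, a_3 = 250/1323, a_4 = 625/6174, a_5 = 1250/21609, a_6 = 15625/453789, a_7 = 156250/7411887, a_8 = 390625/29647548, a_9 = 3906250/466948881, a_10 = 1953125/363182463.
Write the denominator as Q(ξ) = 1 + q1*ξ + q2*ξ^2 + q3*ξ^3 + q4*ξ^4 + q5*ξ^5. Requiring Q*f - P = O(ξ^11) with deg P <= 5 kills the coefficients of ξ^6..ξ^10 in Q*f:
  ξ^6: a_6 + q1*a_5 + q2*a_4 + q3*a_3 + q4*a_2 + q5*a_1 = 0, i.e. 15625/453789 + (1250/21609)*q1 + (625/6174)*q2 + (250/1323)*q3 + (25/63)*q4 + (10/9)*q5 = 0.
  ξ^7: a_7 + q1*a_6 + q2*a_5 + q3*a_4 + q4*a_3 + q5*a_2 = 0, i.e. 156250/7411887 + (15625/453789)*q1 + (1250/21609)*q2 + (625/6174)*q3 + (250/1323)*q4 + (25/63)*q5 = 0.
  ξ^8: a_8 + q1*a_7 + q2*a_6 + q3*a_5 + q4*a_4 + q5*a_3 = 0, i.e. 390625/29647548 + (156250/7411887)*q1 + (15625/453789)*q2 + (1250/21609)*q3 + (625/6174)*q4 + (250/1323)*q5 = 0.
  ξ^9: a_9 + q1*a_8 + q2*a_7 + q3*a_6 + q4*a_5 + q5*a_4 = 0, i.e. 3906250/466948881 + (390625/29647548)*q1 + (156250/7411887)*q2 + (15625/453789)*q3 + (1250/21609)*q4 + (625/6174)*q5 = 0.
  ξ^10: a_10 + q1*a_9 + q2*a_8 + q3*a_7 + q4*a_6 + q5*a_5 = 0, i.e. 1953125/363182463 + (3906250/466948881)*q1 + (390625/29647548)*q2 + (156250/7411887)*q3 + (15625/453789)*q4 + (1250/21609)*q5 = 0.
Solving this linear system: q1 = -25/14, q2 = 500/441, q3 = -625/2058, q4 = 3125/100842, q5 = -3125/4235364.
The numerator is Q*f truncated at degree 5: P0 = a_0 = 2; P1 = a_1 + q1*a_0 = -155/63; P2 = a_2 + q1*a_1 + q2*a_0 = 100/147; P3 = a_3 + q1*a_2 + q2*a_1 + q3*a_0 = 7375/55566; P4 = a_4 + q1*a_3 + q2*a_2 + q3*a_1 + q4*a_0 = -168125/2722734; P5 = a_5 + q1*a_4 + q2*a_3 + q3*a_2 + q4*a_1 + q5*a_0 = 430625/114354828.

The Pade approximant has numerator coefficients [2, -155/63, 100/147, 7375/55566, -168125/2722734, 430625/114354828]; denominator coefficients [1, -25/14, 500/441, -625/2058, 3125/100842, -3125/4235364].


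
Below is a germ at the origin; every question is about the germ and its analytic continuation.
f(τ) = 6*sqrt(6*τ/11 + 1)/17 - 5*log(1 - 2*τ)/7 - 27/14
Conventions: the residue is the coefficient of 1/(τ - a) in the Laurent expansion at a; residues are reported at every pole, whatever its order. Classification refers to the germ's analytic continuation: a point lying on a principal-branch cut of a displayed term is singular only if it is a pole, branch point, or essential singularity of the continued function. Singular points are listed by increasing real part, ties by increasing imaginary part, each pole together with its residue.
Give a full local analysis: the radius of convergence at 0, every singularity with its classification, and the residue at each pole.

Branch term (-5/7)*log(1 - τ/(1/2)): its argument vanishes at τ = 1/2, a logarithmic branch point, modulus 1/2.
Branch term (6/17)*sqrt(1 - τ/(-11/6)): its argument vanishes at τ = -11/6, a square-root branch point, modulus 11/6.
The radius of convergence is the smallest modulus among the singular points: 1/2.
List the singular points by increasing real part (a conjugate pair: the negative imaginary part first).

Radius of convergence at 0: 1/2.
At -11/6: an algebraic (square-root) branch point.
At 1/2: a logarithmic branch point.


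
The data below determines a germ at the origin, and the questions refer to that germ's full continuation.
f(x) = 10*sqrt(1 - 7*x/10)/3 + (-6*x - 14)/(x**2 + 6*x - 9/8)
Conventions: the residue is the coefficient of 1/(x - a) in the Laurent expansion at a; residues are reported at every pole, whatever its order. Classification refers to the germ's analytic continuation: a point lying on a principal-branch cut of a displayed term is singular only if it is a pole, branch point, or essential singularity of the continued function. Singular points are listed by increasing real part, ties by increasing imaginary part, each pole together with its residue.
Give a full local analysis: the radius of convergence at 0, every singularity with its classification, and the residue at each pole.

Radius of convergence at 0: -3 + (9/4)*sqrt(2).
At -3 - (9/4)*sqrt(2): a pole of order 1; residue -3 - (4/9)*sqrt(2).
At -3 + (9/4)*sqrt(2): a pole of order 1; residue -3 + (4/9)*sqrt(2).
At 10/7: an algebraic (square-root) branch point.

Denominator factor (x**2 + 6*x - 9/8): discriminant 81/2, real irrational roots -3 + (9/4)*sqrt(2) and -3 - (9/4)*sqrt(2); poles of order 1, moduli -3 + (9/4)*sqrt(2) and 3 + (9/4)*sqrt(2).
Branch term (10/3)*sqrt(1 - x/(10/7)): its argument vanishes at x = 10/7, a square-root branch point, modulus 10/7.
The radius of convergence is the smallest modulus among the singular points: -3 + (9/4)*sqrt(2).
The branch term is analytic at -3 - (9/4)*sqrt(2) and contributes nothing to the residue; only the rational part matters.
The factor x**2 + 6*x - 9/8 splits as (x - a)(x - a') with a = -3 - (9/4)*sqrt(2), a' = -3 + (9/4)*sqrt(2). At the order-1 pole a set g(x) = (x - a)*(rational part) = [-6*x - 14] / (x - a').
Simple pole: residue = g(a) at a = -3 - (9/4)*sqrt(2), which is -3 - (4/9)*sqrt(2).
The branch term is analytic at -3 + (9/4)*sqrt(2) and contributes nothing to the residue; only the rational part matters.
The factor x**2 + 6*x - 9/8 splits as (x - a)(x - a') with a = -3 + (9/4)*sqrt(2), a' = -3 - (9/4)*sqrt(2). At the order-1 pole a set g(x) = (x - a)*(rational part) = [-6*x - 14] / (x - a').
Simple pole: residue = g(a) at a = -3 + (9/4)*sqrt(2), which is -3 + (4/9)*sqrt(2).
List the singular points by increasing real part (a conjugate pair: the negative imaginary part first).


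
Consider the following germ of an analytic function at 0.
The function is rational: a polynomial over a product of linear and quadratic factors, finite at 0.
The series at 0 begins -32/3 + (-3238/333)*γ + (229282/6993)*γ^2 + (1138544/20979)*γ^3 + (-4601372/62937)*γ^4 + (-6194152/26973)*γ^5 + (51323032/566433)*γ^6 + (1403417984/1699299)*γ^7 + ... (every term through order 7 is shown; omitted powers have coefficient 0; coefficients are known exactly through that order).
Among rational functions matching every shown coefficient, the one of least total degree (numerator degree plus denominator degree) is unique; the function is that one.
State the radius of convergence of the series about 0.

The radius of convergence is (1/10)*sqrt(30).

No rational of total degree below 4 reproduces all 8 coefficients; solving the [2/2] Pade equations on them gives f(γ) = (39*γ**2/35 - 29*γ/37 - 16/5)/(γ**2 - γ/5 + 3/10), whose expansion matches every shown term.
Denominator factor (γ**2 - γ/5 + 3/10): discriminant -29/25, complex-conjugate roots (1/10) + ((1/10)*sqrt(29))*i and (1/10) - ((1/10)*sqrt(29))*i; poles of order 1, moduli (1/10)*sqrt(30) and (1/10)*sqrt(30).
The radius of convergence is the smallest modulus among the singular points: (1/10)*sqrt(30).


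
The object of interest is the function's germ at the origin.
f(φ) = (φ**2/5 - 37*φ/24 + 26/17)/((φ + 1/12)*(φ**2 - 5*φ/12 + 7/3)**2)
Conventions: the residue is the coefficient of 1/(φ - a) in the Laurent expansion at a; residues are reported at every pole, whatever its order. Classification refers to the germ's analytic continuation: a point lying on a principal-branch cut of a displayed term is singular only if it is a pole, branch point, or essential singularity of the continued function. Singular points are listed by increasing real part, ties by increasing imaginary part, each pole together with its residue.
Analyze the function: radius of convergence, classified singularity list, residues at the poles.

Denominator factor (φ + 1/12): pole of order 1 at -1/12, modulus 1/12.
Denominator factor (φ**2 - 5*φ/12 + 7/3)^2: discriminant -1319/144, complex-conjugate roots (5/24) + ((1/24)*sqrt(1319))*i and (5/24) - ((1/24)*sqrt(1319))*i; poles of order 2, moduli (1/3)*sqrt(21) and (1/3)*sqrt(21).
The radius of convergence is the smallest modulus among the singular points: 1/12.
At the order-1 pole -1/12 set g(φ) = (φ - (-1/12))*f(φ) = (φ**2/5 - 37*φ/24 + 26/17)/(φ**2 - 5*φ/12 + 7/3)**2.
Simple pole: residue = g(a) at a = -1/12, which is 81238/276165.
The factor φ**2 - 5*φ/12 + 7/3 splits as (φ - a)(φ - a') with a = (5/24) - ((1/24)*sqrt(1319))*i, a' = (5/24) + ((1/24)*sqrt(1319))*i. At the order-2 pole a set g(φ) = (φ - a)^2*f(φ) = [(φ**2/5 - 37*φ/24 + 26/17)/(φ + 1/12)] / (φ - a')^2.
Order-2 pole: residue = g'(a); g'((5/24) - ((1/24)*sqrt(1319))*i) = (-40619/276165) - ((175605493/96092219313)*sqrt(1319))*i, so the residue is (-40619/276165) - ((175605493/96092219313)*sqrt(1319))*i.
The factor φ**2 - 5*φ/12 + 7/3 splits as (φ - a)(φ - a') with a = (5/24) + ((1/24)*sqrt(1319))*i, a' = (5/24) - ((1/24)*sqrt(1319))*i. At the order-2 pole a set g(φ) = (φ - a)^2*f(φ) = [(φ**2/5 - 37*φ/24 + 26/17)/(φ + 1/12)] / (φ - a')^2.
Order-2 pole: residue = g'(a); g'((5/24) + ((1/24)*sqrt(1319))*i) = (-40619/276165) + ((175605493/96092219313)*sqrt(1319))*i, so the residue is (-40619/276165) + ((175605493/96092219313)*sqrt(1319))*i.
List the singular points by increasing real part (a conjugate pair: the negative imaginary part first).

Radius of convergence at 0: 1/12.
At -1/12: a pole of order 1; residue 81238/276165.
At (5/24) - ((1/24)*sqrt(1319))*i: a pole of order 2; residue (-40619/276165) - ((175605493/96092219313)*sqrt(1319))*i.
At (5/24) + ((1/24)*sqrt(1319))*i: a pole of order 2; residue (-40619/276165) + ((175605493/96092219313)*sqrt(1319))*i.


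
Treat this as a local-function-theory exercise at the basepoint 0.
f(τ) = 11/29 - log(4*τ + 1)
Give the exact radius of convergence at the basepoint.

The radius of convergence is 1/4.

Branch term (-1)*log(1 - τ/(-1/4)): its argument vanishes at τ = -1/4, a logarithmic branch point, modulus 1/4.
The radius of convergence is the smallest modulus among the singular points: 1/4.


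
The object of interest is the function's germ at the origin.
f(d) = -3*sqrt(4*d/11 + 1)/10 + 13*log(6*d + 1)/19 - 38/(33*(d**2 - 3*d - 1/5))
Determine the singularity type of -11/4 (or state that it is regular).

The term (-3/10)*sqrt(1 - d/(-11/4)) has argument 1 - -11/4/(-11/4) = 0 at -11/4: a square-root (algebraic, two-sheeted) branch point; the remaining terms are analytic or single-valued there.

The point is an algebraic (square-root) branch point.


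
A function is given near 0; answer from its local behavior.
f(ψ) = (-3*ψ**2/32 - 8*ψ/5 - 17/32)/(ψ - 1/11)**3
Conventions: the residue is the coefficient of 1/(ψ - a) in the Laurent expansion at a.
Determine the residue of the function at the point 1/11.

At the order-3 pole 1/11 set g(ψ) = (ψ - (1/11))^3*f(ψ) = -3*ψ**2/32 - 8*ψ/5 - 17/32.
Order-3 pole: residue = g''(a)/2; g''(1/11) = -3/16, so the residue is -3/32.

The residue is -3/32.


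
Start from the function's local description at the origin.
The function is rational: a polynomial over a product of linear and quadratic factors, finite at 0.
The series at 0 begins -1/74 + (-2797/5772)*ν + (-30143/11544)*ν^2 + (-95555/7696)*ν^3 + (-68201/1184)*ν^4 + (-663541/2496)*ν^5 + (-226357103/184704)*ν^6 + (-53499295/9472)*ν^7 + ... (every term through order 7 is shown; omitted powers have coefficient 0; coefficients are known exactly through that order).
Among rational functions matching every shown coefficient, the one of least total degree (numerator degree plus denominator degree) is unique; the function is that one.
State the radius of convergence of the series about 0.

The radius of convergence is -9/2 + (1/2)*sqrt(89).

No rational of total degree below 4 reproduces all 8 coefficients; solving the [1/3] Pade equations on them gives f(ν) = (-32*ν/39 - 1/37)/((ν - 1)*(ν**2 + 9*ν - 2)), whose expansion matches every shown term.
Denominator factor (ν - 1): pole of order 1 at 1, modulus 1.
Denominator factor (ν**2 + 9*ν - 2): discriminant 89, real irrational roots -9/2 + (1/2)*sqrt(89) and -9/2 - (1/2)*sqrt(89); poles of order 1, moduli -9/2 + (1/2)*sqrt(89) and 9/2 + (1/2)*sqrt(89).
The radius of convergence is the smallest modulus among the singular points: -9/2 + (1/2)*sqrt(89).


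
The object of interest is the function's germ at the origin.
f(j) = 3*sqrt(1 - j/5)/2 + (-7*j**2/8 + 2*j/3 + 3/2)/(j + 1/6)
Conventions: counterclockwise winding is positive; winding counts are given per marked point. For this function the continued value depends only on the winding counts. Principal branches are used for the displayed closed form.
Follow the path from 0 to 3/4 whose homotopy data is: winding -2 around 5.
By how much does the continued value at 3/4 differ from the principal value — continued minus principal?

Continued minus principal equals 0.

The rational part is single-valued and drops out of the difference; each branch term changes only by its own monodromy.
(3/2)*sqrt(1 - j/(5)): winding -2 is even, the square root returns to the same sheet, contribution 0.
Summing the contributions at j = 3/4 gives 0.


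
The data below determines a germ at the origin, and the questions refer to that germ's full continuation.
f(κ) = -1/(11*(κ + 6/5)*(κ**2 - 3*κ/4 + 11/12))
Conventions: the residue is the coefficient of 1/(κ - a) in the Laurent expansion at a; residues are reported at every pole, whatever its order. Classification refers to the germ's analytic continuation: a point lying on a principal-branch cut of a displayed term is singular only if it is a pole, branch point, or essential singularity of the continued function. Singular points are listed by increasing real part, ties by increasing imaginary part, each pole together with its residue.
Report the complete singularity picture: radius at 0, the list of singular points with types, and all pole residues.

Radius of convergence at 0: (1/6)*sqrt(33).
At -6/5: a pole of order 1; residue -300/10747.
At (3/8) - ((1/24)*sqrt(447))*i: a pole of order 1; residue (150/10747) - ((1890/1601303)*sqrt(447))*i.
At (3/8) + ((1/24)*sqrt(447))*i: a pole of order 1; residue (150/10747) + ((1890/1601303)*sqrt(447))*i.

Denominator factor (κ + 6/5): pole of order 1 at -6/5, modulus 6/5.
Denominator factor (κ**2 - 3*κ/4 + 11/12): discriminant -149/48, complex-conjugate roots (3/8) + ((1/24)*sqrt(447))*i and (3/8) - ((1/24)*sqrt(447))*i; poles of order 1, moduli (1/6)*sqrt(33) and (1/6)*sqrt(33).
The radius of convergence is the smallest modulus among the singular points: (1/6)*sqrt(33).
At the order-1 pole -6/5 set g(κ) = (κ - (-6/5))*f(κ) = -1/(11*(κ**2 - 3*κ/4 + 11/12)).
Simple pole: residue = g(a) at a = -6/5, which is -300/10747.
The factor κ**2 - 3*κ/4 + 11/12 splits as (κ - a)(κ - a') with a = (3/8) - ((1/24)*sqrt(447))*i, a' = (3/8) + ((1/24)*sqrt(447))*i. At the order-1 pole a set g(κ) = (κ - a)*f(κ) = [-1/(11*(κ + 6/5))] / (κ - a').
Simple pole: residue = g(a) at a = (3/8) - ((1/24)*sqrt(447))*i, which is (150/10747) - ((1890/1601303)*sqrt(447))*i.
The factor κ**2 - 3*κ/4 + 11/12 splits as (κ - a)(κ - a') with a = (3/8) + ((1/24)*sqrt(447))*i, a' = (3/8) - ((1/24)*sqrt(447))*i. At the order-1 pole a set g(κ) = (κ - a)*f(κ) = [-1/(11*(κ + 6/5))] / (κ - a').
Simple pole: residue = g(a) at a = (3/8) + ((1/24)*sqrt(447))*i, which is (150/10747) + ((1890/1601303)*sqrt(447))*i.
List the singular points by increasing real part (a conjugate pair: the negative imaginary part first).


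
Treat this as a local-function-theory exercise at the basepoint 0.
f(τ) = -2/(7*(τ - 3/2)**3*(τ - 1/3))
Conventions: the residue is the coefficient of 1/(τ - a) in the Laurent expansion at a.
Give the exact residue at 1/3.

At the order-1 pole 1/3 set g(τ) = (τ - (1/3))*f(τ) = -2/(7*(τ - 3/2)**3).
Simple pole: residue = g(a) at a = 1/3, which is 432/2401.

The residue is 432/2401.


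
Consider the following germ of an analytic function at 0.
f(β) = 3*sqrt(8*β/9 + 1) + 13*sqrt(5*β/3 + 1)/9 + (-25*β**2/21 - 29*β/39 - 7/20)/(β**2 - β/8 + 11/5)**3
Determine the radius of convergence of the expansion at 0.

Denominator factor (β**2 - β/8 + 11/5)^3: discriminant -2811/320, complex-conjugate roots (1/16) + ((1/80)*sqrt(14055))*i and (1/16) - ((1/80)*sqrt(14055))*i; poles of order 3, moduli (1/5)*sqrt(55) and (1/5)*sqrt(55).
Branch term (3)*sqrt(1 - β/(-9/8)): its argument vanishes at β = -9/8, a square-root branch point, modulus 9/8.
Branch term (13/9)*sqrt(1 - β/(-3/5)): its argument vanishes at β = -3/5, a square-root branch point, modulus 3/5.
The radius of convergence is the smallest modulus among the singular points: 3/5.

The radius of convergence is 3/5.


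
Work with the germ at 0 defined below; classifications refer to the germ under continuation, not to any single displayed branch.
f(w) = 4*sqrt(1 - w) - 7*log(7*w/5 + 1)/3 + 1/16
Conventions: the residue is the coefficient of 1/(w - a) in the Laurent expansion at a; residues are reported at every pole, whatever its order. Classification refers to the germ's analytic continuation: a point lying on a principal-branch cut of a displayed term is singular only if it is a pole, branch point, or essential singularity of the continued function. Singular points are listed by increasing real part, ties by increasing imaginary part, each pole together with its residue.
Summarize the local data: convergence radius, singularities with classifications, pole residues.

Branch term (-7/3)*log(1 - w/(-5/7)): its argument vanishes at w = -5/7, a logarithmic branch point, modulus 5/7.
Branch term (4)*sqrt(1 - w/(1)): its argument vanishes at w = 1, a square-root branch point, modulus 1.
The radius of convergence is the smallest modulus among the singular points: 5/7.
List the singular points by increasing real part (a conjugate pair: the negative imaginary part first).

Radius of convergence at 0: 5/7.
At -5/7: a logarithmic branch point.
At 1: an algebraic (square-root) branch point.


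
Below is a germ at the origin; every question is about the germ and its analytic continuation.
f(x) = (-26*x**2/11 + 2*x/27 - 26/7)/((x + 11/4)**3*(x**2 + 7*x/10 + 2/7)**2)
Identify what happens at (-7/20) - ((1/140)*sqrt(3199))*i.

The denominator factor x**2 + 7*x/10 + 2/7 vanishes at (-7/20) - ((1/140)*sqrt(3199))*i and appears to the power 2; the numerator there equals (-757583/207900) - ((2567/207900)*sqrt(3199))*i, nonzero, and no other factor vanishes.
Hence a pole whose order is the multiplicity, 2.

The point is a pole of order 2.


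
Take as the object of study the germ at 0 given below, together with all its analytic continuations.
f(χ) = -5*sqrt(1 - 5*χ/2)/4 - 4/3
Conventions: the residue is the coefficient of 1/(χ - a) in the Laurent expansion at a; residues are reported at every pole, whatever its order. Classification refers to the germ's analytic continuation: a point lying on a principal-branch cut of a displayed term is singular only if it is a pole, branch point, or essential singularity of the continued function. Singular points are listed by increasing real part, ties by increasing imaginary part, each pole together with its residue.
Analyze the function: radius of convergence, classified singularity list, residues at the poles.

Radius of convergence at 0: 2/5.
At 2/5: an algebraic (square-root) branch point.

Branch term (-5/4)*sqrt(1 - χ/(2/5)): its argument vanishes at χ = 2/5, a square-root branch point, modulus 2/5.
The radius of convergence is the smallest modulus among the singular points: 2/5.


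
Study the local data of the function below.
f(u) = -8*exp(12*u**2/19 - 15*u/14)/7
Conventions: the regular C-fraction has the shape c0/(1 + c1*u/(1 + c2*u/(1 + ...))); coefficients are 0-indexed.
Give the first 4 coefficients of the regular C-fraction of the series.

Taylor coefficients (expand at 0): a_0 = -8/7, a_1 = 60/49, a_2 = -8979/6517, a_3 = 91935/91238.
c0 = a_0 = -8/7. Peel one level at a time: if S = 1 + c*u/S' with S'(0) = 1, then c is the u-coefficient of S and S' = c*u/(S - 1).
S_1 = c0/f = 1 + (15/14)*u + (-429/7448)*u^2 + ...; c1 = 15/14.
S_2 = c1*u/(S_1 - 1) = 1 + (143/2660)*u + (3135499/7075600)*u^2 + ...; c2 = 143/2660.
S_3 = c2*u/(S_2 - 1) = 1 + (-3135499/380380)*u + ...; c3 = -3135499/380380.

The regular C-fraction coefficients are [-8/7, 15/14, 143/2660, -3135499/380380].


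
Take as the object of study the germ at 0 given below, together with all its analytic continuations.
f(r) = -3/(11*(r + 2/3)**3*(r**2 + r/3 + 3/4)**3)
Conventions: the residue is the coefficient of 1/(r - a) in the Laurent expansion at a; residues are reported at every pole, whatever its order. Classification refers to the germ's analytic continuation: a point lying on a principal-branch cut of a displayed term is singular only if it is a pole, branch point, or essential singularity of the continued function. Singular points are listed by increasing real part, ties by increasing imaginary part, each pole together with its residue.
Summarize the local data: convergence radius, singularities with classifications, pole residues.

Radius of convergence at 0: 2/3.
At -2/3: a pole of order 3; residue -559312128/577740625.
At (-1/6) - ((1/6)*sqrt(26))*i: a pole of order 3; residue (279656064/577740625) + ((12456622746/115390559375)*sqrt(26))*i.
At (-1/6) + ((1/6)*sqrt(26))*i: a pole of order 3; residue (279656064/577740625) - ((12456622746/115390559375)*sqrt(26))*i.

Denominator factor (r + 2/3)^3: pole of order 3 at -2/3, modulus 2/3.
Denominator factor (r**2 + r/3 + 3/4)^3: discriminant -26/9, complex-conjugate roots (-1/6) + ((1/6)*sqrt(26))*i and (-1/6) - ((1/6)*sqrt(26))*i; poles of order 3, moduli (1/2)*sqrt(3) and (1/2)*sqrt(3).
The radius of convergence is the smallest modulus among the singular points: 2/3.
At the order-3 pole -2/3 set g(r) = (r - (-2/3))^3*f(r) = -3/(11*(r**2 + r/3 + 3/4)**3).
Order-3 pole: residue = g''(a)/2; g''(-2/3) = -1118624256/577740625, so the residue is -559312128/577740625.
The factor r**2 + r/3 + 3/4 splits as (r - a)(r - a') with a = (-1/6) - ((1/6)*sqrt(26))*i, a' = (-1/6) + ((1/6)*sqrt(26))*i. At the order-3 pole a set g(r) = (r - a)^3*f(r) = [-3/(11*(r + 2/3)**3)] / (r - a')^3.
Order-3 pole: residue = g''(a)/2; g''((-1/6) - ((1/6)*sqrt(26))*i) = (559312128/577740625) + ((24913245492/115390559375)*sqrt(26))*i, so the residue is (279656064/577740625) + ((12456622746/115390559375)*sqrt(26))*i.
The factor r**2 + r/3 + 3/4 splits as (r - a)(r - a') with a = (-1/6) + ((1/6)*sqrt(26))*i, a' = (-1/6) - ((1/6)*sqrt(26))*i. At the order-3 pole a set g(r) = (r - a)^3*f(r) = [-3/(11*(r + 2/3)**3)] / (r - a')^3.
Order-3 pole: residue = g''(a)/2; g''((-1/6) + ((1/6)*sqrt(26))*i) = (559312128/577740625) - ((24913245492/115390559375)*sqrt(26))*i, so the residue is (279656064/577740625) - ((12456622746/115390559375)*sqrt(26))*i.
List the singular points by increasing real part (a conjugate pair: the negative imaginary part first).


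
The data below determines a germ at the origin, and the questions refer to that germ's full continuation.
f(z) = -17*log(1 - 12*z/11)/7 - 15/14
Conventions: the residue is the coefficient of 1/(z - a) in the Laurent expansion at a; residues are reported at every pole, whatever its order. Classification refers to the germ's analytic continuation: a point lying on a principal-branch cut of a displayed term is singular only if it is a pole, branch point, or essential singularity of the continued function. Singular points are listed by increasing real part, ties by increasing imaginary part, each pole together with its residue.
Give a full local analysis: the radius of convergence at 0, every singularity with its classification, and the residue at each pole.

Branch term (-17/7)*log(1 - z/(11/12)): its argument vanishes at z = 11/12, a logarithmic branch point, modulus 11/12.
The radius of convergence is the smallest modulus among the singular points: 11/12.

Radius of convergence at 0: 11/12.
At 11/12: a logarithmic branch point.


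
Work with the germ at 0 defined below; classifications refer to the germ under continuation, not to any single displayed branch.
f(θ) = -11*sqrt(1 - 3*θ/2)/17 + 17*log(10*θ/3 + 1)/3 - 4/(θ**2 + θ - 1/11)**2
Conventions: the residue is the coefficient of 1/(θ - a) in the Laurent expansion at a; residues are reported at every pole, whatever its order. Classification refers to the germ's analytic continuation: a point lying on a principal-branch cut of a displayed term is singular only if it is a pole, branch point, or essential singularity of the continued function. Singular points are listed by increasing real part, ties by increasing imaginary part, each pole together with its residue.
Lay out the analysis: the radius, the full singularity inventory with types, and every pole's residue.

Radius of convergence at 0: -1/2 + (1/22)*sqrt(165).
At -1/2 - (1/22)*sqrt(165): a pole of order 2; residue -(88/225)*sqrt(165).
At -3/10: a logarithmic branch point.
At -1/2 + (1/22)*sqrt(165): a pole of order 2; residue (88/225)*sqrt(165).
At 2/3: an algebraic (square-root) branch point.

Denominator factor (θ**2 + θ - 1/11)^2: discriminant 15/11, real irrational roots -1/2 + (1/22)*sqrt(165) and -1/2 - (1/22)*sqrt(165); poles of order 2, moduli -1/2 + (1/22)*sqrt(165) and 1/2 + (1/22)*sqrt(165).
Branch term (-11/17)*sqrt(1 - θ/(2/3)): its argument vanishes at θ = 2/3, a square-root branch point, modulus 2/3.
Branch term (17/3)*log(1 - θ/(-3/10)): its argument vanishes at θ = -3/10, a logarithmic branch point, modulus 3/10.
The radius of convergence is the smallest modulus among the singular points: -1/2 + (1/22)*sqrt(165).
The branch terms are analytic at -1/2 - (1/22)*sqrt(165) and contribute nothing to the residue; only the rational part matters.
The factor θ**2 + θ - 1/11 splits as (θ - a)(θ - a') with a = -1/2 - (1/22)*sqrt(165), a' = -1/2 + (1/22)*sqrt(165). At the order-2 pole a set g(θ) = (θ - a)^2*(rational part) = [-4] / (θ - a')^2.
Order-2 pole: residue = g'(a); g'(-1/2 - (1/22)*sqrt(165)) = -(88/225)*sqrt(165), so the residue is -(88/225)*sqrt(165).
The branch terms are analytic at -1/2 + (1/22)*sqrt(165) and contribute nothing to the residue; only the rational part matters.
The factor θ**2 + θ - 1/11 splits as (θ - a)(θ - a') with a = -1/2 + (1/22)*sqrt(165), a' = -1/2 - (1/22)*sqrt(165). At the order-2 pole a set g(θ) = (θ - a)^2*(rational part) = [-4] / (θ - a')^2.
Order-2 pole: residue = g'(a); g'(-1/2 + (1/22)*sqrt(165)) = (88/225)*sqrt(165), so the residue is (88/225)*sqrt(165).
List the singular points by increasing real part (a conjugate pair: the negative imaginary part first).


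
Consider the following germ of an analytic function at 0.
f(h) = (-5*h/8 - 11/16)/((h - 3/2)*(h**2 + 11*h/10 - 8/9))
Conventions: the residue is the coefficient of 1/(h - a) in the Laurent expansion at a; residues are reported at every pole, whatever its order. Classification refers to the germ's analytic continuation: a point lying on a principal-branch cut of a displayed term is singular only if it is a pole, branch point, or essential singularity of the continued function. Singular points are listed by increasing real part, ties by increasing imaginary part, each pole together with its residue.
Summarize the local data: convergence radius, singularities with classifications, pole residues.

Radius of convergence at 0: -11/20 + (1/60)*sqrt(4289).
At -11/20 - (1/60)*sqrt(4289): a pole of order 1; residue 585/2168 - (31305/9298552)*sqrt(4289).
At -11/20 + (1/60)*sqrt(4289): a pole of order 1; residue 585/2168 + (31305/9298552)*sqrt(4289).
At 3/2: a pole of order 1; residue -585/1084.

Denominator factor (h**2 + 11*h/10 - 8/9): discriminant 4289/900, real irrational roots -11/20 + (1/60)*sqrt(4289) and -11/20 - (1/60)*sqrt(4289); poles of order 1, moduli -11/20 + (1/60)*sqrt(4289) and 11/20 + (1/60)*sqrt(4289).
Denominator factor (h - 3/2): pole of order 1 at 3/2, modulus 3/2.
The radius of convergence is the smallest modulus among the singular points: -11/20 + (1/60)*sqrt(4289).
The factor h**2 + 11*h/10 - 8/9 splits as (h - a)(h - a') with a = -11/20 - (1/60)*sqrt(4289), a' = -11/20 + (1/60)*sqrt(4289). At the order-1 pole a set g(h) = (h - a)*f(h) = [(-5*h/8 - 11/16)/(h - 3/2)] / (h - a').
Simple pole: residue = g(a) at a = -11/20 - (1/60)*sqrt(4289), which is 585/2168 - (31305/9298552)*sqrt(4289).
The factor h**2 + 11*h/10 - 8/9 splits as (h - a)(h - a') with a = -11/20 + (1/60)*sqrt(4289), a' = -11/20 - (1/60)*sqrt(4289). At the order-1 pole a set g(h) = (h - a)*f(h) = [(-5*h/8 - 11/16)/(h - 3/2)] / (h - a').
Simple pole: residue = g(a) at a = -11/20 + (1/60)*sqrt(4289), which is 585/2168 + (31305/9298552)*sqrt(4289).
At the order-1 pole 3/2 set g(h) = (h - (3/2))*f(h) = (-5*h/8 - 11/16)/(h**2 + 11*h/10 - 8/9).
Simple pole: residue = g(a) at a = 3/2, which is -585/1084.
List the singular points by increasing real part (a conjugate pair: the negative imaginary part first).


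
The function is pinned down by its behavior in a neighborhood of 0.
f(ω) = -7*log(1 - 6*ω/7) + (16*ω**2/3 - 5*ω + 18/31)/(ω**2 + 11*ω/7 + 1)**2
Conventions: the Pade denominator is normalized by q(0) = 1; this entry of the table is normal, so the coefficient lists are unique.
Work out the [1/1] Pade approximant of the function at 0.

The Pade approximant has numerator coefficients [18/31, 699611/38843]; denominator coefficients [1, 121942/3759].

Taylor coefficients needed (expand at 0): a_0 = 18/31, a_1 = -179/217, a_2 = 121942/4557.
Write the denominator as Q(ω) = 1 + q1*ω. Requiring Q*f - P = O(ω^3) with deg P <= 1 kills the coefficients of ω^2..ω^2 in Q*f:
  ω^2: a_2 + q1*a_1 = 0, i.e. 121942/4557 + (-179/217)*q1 = 0.
Solving this linear system: q1 = 121942/3759.
The numerator is Q*f truncated at degree 1: P0 = a_0 = 18/31; P1 = a_1 + q1*a_0 = 699611/38843.


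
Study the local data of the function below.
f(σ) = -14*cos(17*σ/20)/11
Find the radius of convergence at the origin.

The radius of convergence is infinite.

The factor cos(17*σ/20) is entire and contributes no finite singular point.
The polynomial part has no poles.
No finite singular points: the Taylor series at 0 converges everywhere.


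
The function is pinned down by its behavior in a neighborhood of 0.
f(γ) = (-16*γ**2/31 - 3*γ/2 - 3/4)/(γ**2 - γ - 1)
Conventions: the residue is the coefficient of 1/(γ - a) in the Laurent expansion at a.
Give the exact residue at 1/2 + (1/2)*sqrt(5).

The factor γ**2 - γ - 1 splits as (γ - a)(γ - a') with a = 1/2 + (1/2)*sqrt(5), a' = 1/2 - (1/2)*sqrt(5). At the order-1 pole a set g(γ) = (γ - a)*f(γ) = [-16*γ**2/31 - 3*γ/2 - 3/4] / (γ - a').
Simple pole: residue = g(a) at a = 1/2 + (1/2)*sqrt(5), which is -125/124 - (141/310)*sqrt(5).

The residue is -125/124 - (141/310)*sqrt(5).


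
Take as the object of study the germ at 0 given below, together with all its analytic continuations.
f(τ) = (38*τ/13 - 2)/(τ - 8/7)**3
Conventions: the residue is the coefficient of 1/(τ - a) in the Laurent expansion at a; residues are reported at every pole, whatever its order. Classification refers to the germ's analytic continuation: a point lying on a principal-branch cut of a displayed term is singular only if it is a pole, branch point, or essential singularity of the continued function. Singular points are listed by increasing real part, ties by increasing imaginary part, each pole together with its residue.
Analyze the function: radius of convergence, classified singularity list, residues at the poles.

Denominator factor (τ - 8/7)^3: pole of order 3 at 8/7, modulus 8/7.
The radius of convergence is the smallest modulus among the singular points: 8/7.
At the order-3 pole 8/7 set g(τ) = (τ - (8/7))^3*f(τ) = 38*τ/13 - 2.
Order-3 pole: residue = g''(a)/2; g''(8/7) = 0, so the residue is 0.

Radius of convergence at 0: 8/7.
At 8/7: a pole of order 3; residue 0.


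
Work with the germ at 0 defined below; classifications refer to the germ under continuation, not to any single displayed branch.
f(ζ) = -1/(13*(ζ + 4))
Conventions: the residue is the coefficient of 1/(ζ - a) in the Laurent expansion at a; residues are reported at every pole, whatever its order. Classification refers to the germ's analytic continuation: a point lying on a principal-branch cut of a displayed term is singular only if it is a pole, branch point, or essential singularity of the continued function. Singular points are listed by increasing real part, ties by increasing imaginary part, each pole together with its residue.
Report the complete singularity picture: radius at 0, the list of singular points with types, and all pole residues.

Radius of convergence at 0: 4.
At -4: a pole of order 1; residue -1/13.

Denominator factor (ζ + 4): pole of order 1 at -4, modulus 4.
The radius of convergence is the smallest modulus among the singular points: 4.
At the order-1 pole -4 set g(ζ) = (ζ - (-4))*f(ζ) = -1/13.
Simple pole: residue = g(a) at a = -4, which is -1/13.


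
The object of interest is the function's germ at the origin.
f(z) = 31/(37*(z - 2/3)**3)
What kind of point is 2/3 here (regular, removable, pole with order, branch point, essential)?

The denominator factor z - 2/3 vanishes at 2/3 and appears to the power 3; the numerator there equals 31/37, nonzero, and no other factor vanishes.
Hence a pole whose order is the multiplicity, 3.

The point is a pole of order 3.


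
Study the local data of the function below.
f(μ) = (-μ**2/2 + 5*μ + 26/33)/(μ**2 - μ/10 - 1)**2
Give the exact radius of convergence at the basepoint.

The radius of convergence is -1/20 + (1/20)*sqrt(401).

Denominator factor (μ**2 - μ/10 - 1)^2: discriminant 401/100, real irrational roots 1/20 + (1/20)*sqrt(401) and 1/20 - (1/20)*sqrt(401); poles of order 2, moduli 1/20 + (1/20)*sqrt(401) and -1/20 + (1/20)*sqrt(401).
The radius of convergence is the smallest modulus among the singular points: -1/20 + (1/20)*sqrt(401).


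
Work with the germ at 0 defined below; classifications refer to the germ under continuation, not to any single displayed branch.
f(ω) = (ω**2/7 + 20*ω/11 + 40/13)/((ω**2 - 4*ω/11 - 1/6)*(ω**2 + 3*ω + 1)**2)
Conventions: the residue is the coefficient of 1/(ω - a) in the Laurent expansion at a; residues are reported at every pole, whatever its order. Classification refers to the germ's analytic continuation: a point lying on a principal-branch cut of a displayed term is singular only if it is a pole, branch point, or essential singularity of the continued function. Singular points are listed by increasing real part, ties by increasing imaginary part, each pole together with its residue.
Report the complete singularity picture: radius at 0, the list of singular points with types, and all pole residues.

Denominator factor (ω**2 - 4*ω/11 - 1/6): discriminant 290/363, real irrational roots 2/11 + (1/66)*sqrt(870) and 2/11 - (1/66)*sqrt(870); poles of order 1, moduli 2/11 + (1/66)*sqrt(870) and -2/11 + (1/66)*sqrt(870).
Denominator factor (ω**2 + 3*ω + 1)^2: discriminant 5, real irrational roots -3/2 + (1/2)*sqrt(5) and -3/2 - (1/2)*sqrt(5); poles of order 2, moduli 3/2 - (1/2)*sqrt(5) and 3/2 + (1/2)*sqrt(5).
The radius of convergence is the smallest modulus among the singular points: -2/11 + (1/66)*sqrt(870).
The factor ω**2 + 3*ω + 1 splits as (ω - a)(ω - a') with a = -3/2 - (1/2)*sqrt(5), a' = -3/2 + (1/2)*sqrt(5). At the order-2 pole a set g(ω) = (ω - a)^2*f(ω) = [(ω**2/7 + 20*ω/11 + 40/13)/(ω**2 - 4*ω/11 - 1/6)] / (ω - a')^2.
Order-2 pole: residue = g'(a); g'(-3/2 - (1/2)*sqrt(5)) = 3826020924/200885893 - (299464578024/35155031275)*sqrt(5), so the residue is 3826020924/200885893 - (299464578024/35155031275)*sqrt(5).
The factor ω**2 + 3*ω + 1 splits as (ω - a)(ω - a') with a = -3/2 + (1/2)*sqrt(5), a' = -3/2 - (1/2)*sqrt(5). At the order-2 pole a set g(ω) = (ω - a)^2*f(ω) = [(ω**2/7 + 20*ω/11 + 40/13)/(ω**2 - 4*ω/11 - 1/6)] / (ω - a')^2.
Order-2 pole: residue = g'(a); g'(-3/2 + (1/2)*sqrt(5)) = 3826020924/200885893 + (299464578024/35155031275)*sqrt(5), so the residue is 3826020924/200885893 + (299464578024/35155031275)*sqrt(5).
The factor ω**2 - 4*ω/11 - 1/6 splits as (ω - a)(ω - a') with a = 2/11 - (1/66)*sqrt(870), a' = 2/11 + (1/66)*sqrt(870). At the order-1 pole a set g(ω) = (ω - a)*f(ω) = [(ω**2/7 + 20*ω/11 + 40/13)/(ω**2 + 3*ω + 1)**2] / (ω - a').
Simple pole: residue = g(a) at a = 2/11 - (1/66)*sqrt(870), which is -3826020924/200885893 - (134731581171/203899181395)*sqrt(870).
The factor ω**2 - 4*ω/11 - 1/6 splits as (ω - a)(ω - a') with a = 2/11 + (1/66)*sqrt(870), a' = 2/11 - (1/66)*sqrt(870). At the order-1 pole a set g(ω) = (ω - a)*f(ω) = [(ω**2/7 + 20*ω/11 + 40/13)/(ω**2 + 3*ω + 1)**2] / (ω - a').
Simple pole: residue = g(a) at a = 2/11 + (1/66)*sqrt(870), which is -3826020924/200885893 + (134731581171/203899181395)*sqrt(870).
List the singular points by increasing real part (a conjugate pair: the negative imaginary part first).

Radius of convergence at 0: -2/11 + (1/66)*sqrt(870).
At -3/2 - (1/2)*sqrt(5): a pole of order 2; residue 3826020924/200885893 - (299464578024/35155031275)*sqrt(5).
At -3/2 + (1/2)*sqrt(5): a pole of order 2; residue 3826020924/200885893 + (299464578024/35155031275)*sqrt(5).
At 2/11 - (1/66)*sqrt(870): a pole of order 1; residue -3826020924/200885893 - (134731581171/203899181395)*sqrt(870).
At 2/11 + (1/66)*sqrt(870): a pole of order 1; residue -3826020924/200885893 + (134731581171/203899181395)*sqrt(870).


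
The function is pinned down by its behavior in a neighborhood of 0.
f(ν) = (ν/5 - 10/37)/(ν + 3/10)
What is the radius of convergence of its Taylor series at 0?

Denominator factor (ν + 3/10): pole of order 1 at -3/10, modulus 3/10.
The radius of convergence is the smallest modulus among the singular points: 3/10.

The radius of convergence is 3/10.


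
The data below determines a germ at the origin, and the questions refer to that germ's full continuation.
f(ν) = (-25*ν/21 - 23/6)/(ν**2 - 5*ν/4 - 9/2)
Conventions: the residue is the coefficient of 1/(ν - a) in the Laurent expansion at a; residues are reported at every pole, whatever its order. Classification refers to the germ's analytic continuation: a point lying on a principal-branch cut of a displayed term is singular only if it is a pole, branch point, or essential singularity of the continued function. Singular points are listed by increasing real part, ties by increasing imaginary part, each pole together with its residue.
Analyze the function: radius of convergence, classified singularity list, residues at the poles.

Radius of convergence at 0: -5/8 + (1/8)*sqrt(313).
At 5/8 - (1/8)*sqrt(313): a pole of order 1; residue -25/42 + (769/13146)*sqrt(313).
At 5/8 + (1/8)*sqrt(313): a pole of order 1; residue -25/42 - (769/13146)*sqrt(313).

Denominator factor (ν**2 - 5*ν/4 - 9/2): discriminant 313/16, real irrational roots 5/8 + (1/8)*sqrt(313) and 5/8 - (1/8)*sqrt(313); poles of order 1, moduli 5/8 + (1/8)*sqrt(313) and -5/8 + (1/8)*sqrt(313).
The radius of convergence is the smallest modulus among the singular points: -5/8 + (1/8)*sqrt(313).
The factor ν**2 - 5*ν/4 - 9/2 splits as (ν - a)(ν - a') with a = 5/8 - (1/8)*sqrt(313), a' = 5/8 + (1/8)*sqrt(313). At the order-1 pole a set g(ν) = (ν - a)*f(ν) = [-25*ν/21 - 23/6] / (ν - a').
Simple pole: residue = g(a) at a = 5/8 - (1/8)*sqrt(313), which is -25/42 + (769/13146)*sqrt(313).
The factor ν**2 - 5*ν/4 - 9/2 splits as (ν - a)(ν - a') with a = 5/8 + (1/8)*sqrt(313), a' = 5/8 - (1/8)*sqrt(313). At the order-1 pole a set g(ν) = (ν - a)*f(ν) = [-25*ν/21 - 23/6] / (ν - a').
Simple pole: residue = g(a) at a = 5/8 + (1/8)*sqrt(313), which is -25/42 - (769/13146)*sqrt(313).
List the singular points by increasing real part (a conjugate pair: the negative imaginary part first).


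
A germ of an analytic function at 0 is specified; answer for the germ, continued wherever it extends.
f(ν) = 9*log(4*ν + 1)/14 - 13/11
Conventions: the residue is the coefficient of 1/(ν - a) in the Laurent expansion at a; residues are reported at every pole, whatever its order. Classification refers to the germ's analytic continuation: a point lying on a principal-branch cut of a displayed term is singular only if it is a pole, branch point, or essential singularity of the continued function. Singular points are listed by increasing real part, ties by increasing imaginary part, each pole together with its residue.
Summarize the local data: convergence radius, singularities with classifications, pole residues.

Branch term (9/14)*log(1 - ν/(-1/4)): its argument vanishes at ν = -1/4, a logarithmic branch point, modulus 1/4.
The radius of convergence is the smallest modulus among the singular points: 1/4.

Radius of convergence at 0: 1/4.
At -1/4: a logarithmic branch point.
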